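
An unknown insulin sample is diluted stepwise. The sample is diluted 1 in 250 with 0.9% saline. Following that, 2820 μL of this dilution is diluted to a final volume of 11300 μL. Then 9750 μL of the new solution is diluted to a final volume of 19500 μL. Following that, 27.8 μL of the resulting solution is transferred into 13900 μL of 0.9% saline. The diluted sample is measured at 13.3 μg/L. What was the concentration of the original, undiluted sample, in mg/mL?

Overall dilution factor = 250 × 4.007 × 2 × 501 = 1.00 × 10⁶.
Original = 13.3 μg/L × 1.00 × 10⁶ = 1.34 × 10⁷ μg/L = 13.4 mg/mL.

13.4 mg/mL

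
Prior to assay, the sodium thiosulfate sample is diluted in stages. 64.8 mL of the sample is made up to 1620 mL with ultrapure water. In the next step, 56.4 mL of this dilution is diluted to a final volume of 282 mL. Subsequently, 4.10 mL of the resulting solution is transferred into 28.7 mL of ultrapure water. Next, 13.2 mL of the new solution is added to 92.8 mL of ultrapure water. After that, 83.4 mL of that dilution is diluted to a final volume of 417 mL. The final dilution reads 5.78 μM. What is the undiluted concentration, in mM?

Overall dilution factor = 25 × 5 × 8 × 8.030 × 5 = 4.02 × 10⁴.
Original = 5.78 μM × 4.02 × 10⁴ = 2.32 × 10⁵ μM = 232 mM.

232 mM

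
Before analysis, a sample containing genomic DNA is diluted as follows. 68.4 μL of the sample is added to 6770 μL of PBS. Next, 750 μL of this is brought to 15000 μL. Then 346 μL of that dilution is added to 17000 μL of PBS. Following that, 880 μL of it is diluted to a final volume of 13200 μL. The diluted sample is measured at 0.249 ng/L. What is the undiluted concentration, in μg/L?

374 μg/L

Overall dilution factor = 99.98 × 20 × 50.13 × 15 = 1.50 × 10⁶.
Original = 0.249 ng/L × 1.50 × 10⁶ = 3.74 × 10⁵ ng/L = 374 μg/L.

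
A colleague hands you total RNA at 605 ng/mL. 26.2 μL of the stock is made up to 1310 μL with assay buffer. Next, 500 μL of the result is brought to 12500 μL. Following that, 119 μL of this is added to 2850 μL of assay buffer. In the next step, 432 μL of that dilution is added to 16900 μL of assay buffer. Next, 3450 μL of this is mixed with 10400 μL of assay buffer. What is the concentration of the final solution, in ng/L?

0.120 ng/L

Overall dilution factor = 50 × 25 × 24.95 × 40.12 × 4.014 = 5.02 × 10⁶.
605 ng/mL / 5.02 × 10⁶ = 1.20 × 10⁻⁴ ng/mL = 0.120 ng/L.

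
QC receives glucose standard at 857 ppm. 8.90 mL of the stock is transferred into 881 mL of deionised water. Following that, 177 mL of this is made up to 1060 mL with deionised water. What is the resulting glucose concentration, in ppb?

1430 ppb

Overall dilution factor = 99.99 × 5.989 = 599.
857 ppm / 599 = 1.43 ppm = 1430 ppb.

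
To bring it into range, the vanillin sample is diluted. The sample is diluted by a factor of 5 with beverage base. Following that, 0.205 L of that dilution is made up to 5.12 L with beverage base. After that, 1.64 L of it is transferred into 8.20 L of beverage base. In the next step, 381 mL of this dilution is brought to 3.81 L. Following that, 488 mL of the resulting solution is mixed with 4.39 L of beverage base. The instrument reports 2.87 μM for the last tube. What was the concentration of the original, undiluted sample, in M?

Overall dilution factor = 5 × 24.98 × 6 × 10 × 9.996 = 7.49 × 10⁴.
Original = 2.87 μM × 7.49 × 10⁴ = 2.15 × 10⁵ μM = 0.215 M.

0.215 M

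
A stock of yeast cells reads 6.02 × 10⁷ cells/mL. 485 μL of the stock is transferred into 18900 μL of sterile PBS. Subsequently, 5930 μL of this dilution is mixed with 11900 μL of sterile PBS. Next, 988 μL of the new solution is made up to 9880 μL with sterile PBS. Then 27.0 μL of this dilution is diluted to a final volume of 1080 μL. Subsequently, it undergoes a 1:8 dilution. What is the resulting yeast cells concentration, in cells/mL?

Overall dilution factor = 39.97 × 3.007 × 10 × 40 × 8 = 3.85 × 10⁵.
6.02 × 10⁷ cells/mL / 3.85 × 10⁵ = 157 cells/mL.

157 cells/mL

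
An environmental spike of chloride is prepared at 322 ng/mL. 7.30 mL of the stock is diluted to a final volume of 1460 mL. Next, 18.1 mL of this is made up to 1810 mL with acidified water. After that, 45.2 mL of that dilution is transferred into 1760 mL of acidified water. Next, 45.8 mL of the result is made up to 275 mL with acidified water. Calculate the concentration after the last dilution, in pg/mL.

Overall dilution factor = 200 × 100 × 39.94 × 6.004 = 4.80 × 10⁶.
322 ng/mL / 4.80 × 10⁶ = 6.71 × 10⁻⁵ ng/mL = 0.0671 pg/mL.

0.0671 pg/mL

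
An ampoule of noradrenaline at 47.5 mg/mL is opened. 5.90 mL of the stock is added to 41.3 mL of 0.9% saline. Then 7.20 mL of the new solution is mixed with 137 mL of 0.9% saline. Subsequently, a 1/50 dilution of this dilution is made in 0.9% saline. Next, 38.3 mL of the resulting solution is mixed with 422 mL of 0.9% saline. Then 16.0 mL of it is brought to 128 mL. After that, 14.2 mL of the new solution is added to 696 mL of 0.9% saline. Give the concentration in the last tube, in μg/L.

1.23 μg/L

Overall dilution factor = 8 × 20.03 × 50 × 12.02 × 8 × 50.01 = 3.85 × 10⁷.
47.5 mg/mL / 3.85 × 10⁷ = 1.23 × 10⁻⁶ mg/mL = 1.23 μg/L.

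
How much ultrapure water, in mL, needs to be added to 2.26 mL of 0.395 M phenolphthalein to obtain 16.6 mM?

51.5 mL

16.6 mM = 0.0166 M.
V₂ = C₁V₁/C₂ = 0.395 × 2.26 / 0.0166 = 53.8 mL.
Diluent to add = V₂ − V₁ = 53.8 − 2.26 = 51.5 mL.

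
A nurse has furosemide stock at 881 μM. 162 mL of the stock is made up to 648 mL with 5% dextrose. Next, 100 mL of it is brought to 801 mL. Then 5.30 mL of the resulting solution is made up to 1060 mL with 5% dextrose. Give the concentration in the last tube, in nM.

Overall dilution factor = 4 × 8.010 × 200 = 6408.
881 μM / 6408 = 0.137 μM = 137 nM.

137 nM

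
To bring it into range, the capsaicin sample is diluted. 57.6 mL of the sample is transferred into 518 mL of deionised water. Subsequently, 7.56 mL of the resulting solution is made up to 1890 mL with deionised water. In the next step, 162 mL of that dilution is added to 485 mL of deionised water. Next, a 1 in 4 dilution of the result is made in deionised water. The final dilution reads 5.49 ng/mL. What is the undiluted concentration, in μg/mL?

Overall dilution factor = 9.993 × 250 × 3.994 × 4 = 3.99 × 10⁴.
Original = 5.49 ng/mL × 3.99 × 10⁴ = 2.19 × 10⁵ ng/mL = 219 μg/mL.

219 μg/mL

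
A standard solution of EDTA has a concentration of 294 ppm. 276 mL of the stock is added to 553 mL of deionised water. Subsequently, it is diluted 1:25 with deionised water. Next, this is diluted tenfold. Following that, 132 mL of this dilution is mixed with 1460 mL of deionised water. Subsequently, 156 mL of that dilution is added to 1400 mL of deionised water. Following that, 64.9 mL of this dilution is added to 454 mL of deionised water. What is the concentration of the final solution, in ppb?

0.407 ppb

Overall dilution factor = 3.004 × 25 × 10 × 12.06 × 9.974 × 7.995 = 7.22 × 10⁵.
294 ppm / 7.22 × 10⁵ = 4.07 × 10⁻⁴ ppm = 0.407 ppb.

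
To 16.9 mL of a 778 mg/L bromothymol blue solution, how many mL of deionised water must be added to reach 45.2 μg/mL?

274 mL

45.2 μg/mL = 45.2 mg/L.
V₂ = C₁V₁/C₂ = 778 × 16.9 / 45.2 = 291 mL.
Diluent to add = V₂ − V₁ = 291 − 16.9 = 274 mL.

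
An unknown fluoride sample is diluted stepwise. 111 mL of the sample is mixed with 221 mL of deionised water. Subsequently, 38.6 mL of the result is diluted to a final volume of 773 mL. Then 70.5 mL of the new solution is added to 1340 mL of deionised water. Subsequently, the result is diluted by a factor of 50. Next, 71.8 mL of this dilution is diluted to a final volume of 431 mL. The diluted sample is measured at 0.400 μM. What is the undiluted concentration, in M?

Overall dilution factor = 2.991 × 20.03 × 20.01 × 50 × 6.003 = 3.60 × 10⁵.
Original = 0.400 μM × 3.60 × 10⁵ = 1.44 × 10⁵ μM = 0.144 M.

0.144 M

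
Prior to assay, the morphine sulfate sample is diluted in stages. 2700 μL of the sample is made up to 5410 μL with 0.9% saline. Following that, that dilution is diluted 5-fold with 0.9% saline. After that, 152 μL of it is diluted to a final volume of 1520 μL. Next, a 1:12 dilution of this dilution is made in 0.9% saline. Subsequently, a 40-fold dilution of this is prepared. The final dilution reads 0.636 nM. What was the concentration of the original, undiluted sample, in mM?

Overall dilution factor = 2.004 × 5 × 10 × 12 × 40 = 4.81 × 10⁴.
Original = 0.636 nM × 4.81 × 10⁴ = 3.06 × 10⁴ nM = 0.0306 mM.

0.0306 mM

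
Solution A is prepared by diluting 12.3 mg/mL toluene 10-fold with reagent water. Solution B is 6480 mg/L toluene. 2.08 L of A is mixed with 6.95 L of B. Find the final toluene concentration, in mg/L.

5270 mg/L

C_A = 12.3 mg/mL / 10 = 1.23 mg/mL.
C_B = 6480 mg/L = 6.48 mg/mL.
C_mix = (C_A·V_A + C_B·V_B)/(V_A + V_B) = (1.23×2.08 + 6.48×6.95) / 9.030 = 5.27 mg/mL = 5270 mg/L.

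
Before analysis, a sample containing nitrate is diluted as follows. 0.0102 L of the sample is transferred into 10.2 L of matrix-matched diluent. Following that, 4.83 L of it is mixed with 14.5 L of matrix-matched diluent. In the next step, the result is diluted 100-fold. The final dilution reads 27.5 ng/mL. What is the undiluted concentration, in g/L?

11.0 g/L

Overall dilution factor = 1001 × 4.002 × 100 = 4.01 × 10⁵.
Original = 27.5 ng/mL × 4.01 × 10⁵ = 1.10 × 10⁷ ng/mL = 11.0 g/L.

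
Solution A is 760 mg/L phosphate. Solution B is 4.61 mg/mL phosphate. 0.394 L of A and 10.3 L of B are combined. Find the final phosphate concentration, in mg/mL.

C_B = 4.61 mg/mL = 4610 mg/L.
C_mix = (C_A·V_A + C_B·V_B)/(V_A + V_B) = (760×0.394 + 4610×10.3) / 10.69 = 4468 mg/L = 4.47 mg/mL.

4.47 mg/mL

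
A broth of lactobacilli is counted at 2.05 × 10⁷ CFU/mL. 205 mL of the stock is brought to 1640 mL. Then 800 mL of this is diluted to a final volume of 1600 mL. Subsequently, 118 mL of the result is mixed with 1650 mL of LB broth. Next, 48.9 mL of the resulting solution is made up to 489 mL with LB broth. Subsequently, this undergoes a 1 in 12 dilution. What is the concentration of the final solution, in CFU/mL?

713 CFU/mL

Overall dilution factor = 8 × 2 × 14.98 × 10 × 12 = 2.88 × 10⁴.
2.05 × 10⁷ CFU/mL / 2.88 × 10⁴ = 713 CFU/mL.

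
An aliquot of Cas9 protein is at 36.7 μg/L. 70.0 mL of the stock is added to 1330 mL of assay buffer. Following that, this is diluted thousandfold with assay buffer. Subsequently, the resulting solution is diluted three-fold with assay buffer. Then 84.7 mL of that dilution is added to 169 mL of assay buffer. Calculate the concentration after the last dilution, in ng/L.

Overall dilution factor = 20 × 1000 × 3 × 2.995 = 1.80 × 10⁵.
36.7 μg/L / 1.80 × 10⁵ = 2.04 × 10⁻⁴ μg/L = 0.204 ng/L.

0.204 ng/L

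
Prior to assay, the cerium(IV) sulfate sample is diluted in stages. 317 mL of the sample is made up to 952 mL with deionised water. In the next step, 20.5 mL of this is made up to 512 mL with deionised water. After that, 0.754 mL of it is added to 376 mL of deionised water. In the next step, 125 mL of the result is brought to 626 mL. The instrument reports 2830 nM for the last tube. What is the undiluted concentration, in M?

Overall dilution factor = 3.003 × 24.98 × 499.7 × 5.008 = 1.88 × 10⁵.
Original = 2830 nM × 1.88 × 10⁵ = 5.31 × 10⁸ nM = 0.531 M.

0.531 M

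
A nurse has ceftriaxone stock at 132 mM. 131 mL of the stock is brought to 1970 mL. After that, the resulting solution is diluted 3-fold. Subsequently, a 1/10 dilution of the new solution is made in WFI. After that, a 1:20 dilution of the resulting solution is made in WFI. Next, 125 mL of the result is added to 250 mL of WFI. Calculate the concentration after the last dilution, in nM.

Overall dilution factor = 15.04 × 3 × 10 × 20 × 3 = 2.71 × 10⁴.
132 mM / 2.71 × 10⁴ = 4.88 × 10⁻³ mM = 4880 nM.

4880 nM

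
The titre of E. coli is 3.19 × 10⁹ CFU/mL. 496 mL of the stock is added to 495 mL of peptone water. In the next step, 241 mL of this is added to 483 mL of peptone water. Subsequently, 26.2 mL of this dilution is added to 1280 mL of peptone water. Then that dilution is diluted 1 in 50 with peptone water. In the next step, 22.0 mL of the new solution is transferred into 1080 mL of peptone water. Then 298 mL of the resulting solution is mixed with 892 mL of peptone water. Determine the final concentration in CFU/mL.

1070 CFU/mL

Overall dilution factor = 1.998 × 3.004 × 49.85 × 50 × 50.09 × 3.993 = 2.99 × 10⁶.
3.19 × 10⁹ CFU/mL / 2.99 × 10⁶ = 1070 CFU/mL.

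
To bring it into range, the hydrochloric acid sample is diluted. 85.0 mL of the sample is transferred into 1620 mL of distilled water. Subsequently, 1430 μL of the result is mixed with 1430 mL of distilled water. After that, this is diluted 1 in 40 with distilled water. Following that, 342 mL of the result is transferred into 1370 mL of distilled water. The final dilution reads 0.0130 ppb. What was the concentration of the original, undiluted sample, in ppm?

52.3 ppm

Overall dilution factor = 20.06 × 1001 × 40 × 5.006 = 4.02 × 10⁶.
Original = 0.0130 ppb × 4.02 × 10⁶ = 5.23 × 10⁴ ppb = 52.3 ppm.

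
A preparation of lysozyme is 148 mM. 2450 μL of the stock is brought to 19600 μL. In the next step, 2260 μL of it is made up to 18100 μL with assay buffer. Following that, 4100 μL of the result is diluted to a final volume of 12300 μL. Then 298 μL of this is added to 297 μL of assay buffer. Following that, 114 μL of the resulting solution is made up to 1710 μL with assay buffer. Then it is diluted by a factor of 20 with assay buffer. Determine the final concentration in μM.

1.29 μM

Overall dilution factor = 8 × 8.009 × 3 × 1.997 × 15 × 20 = 1.15 × 10⁵.
148 mM / 1.15 × 10⁵ = 1.29 × 10⁻³ mM = 1.29 μM.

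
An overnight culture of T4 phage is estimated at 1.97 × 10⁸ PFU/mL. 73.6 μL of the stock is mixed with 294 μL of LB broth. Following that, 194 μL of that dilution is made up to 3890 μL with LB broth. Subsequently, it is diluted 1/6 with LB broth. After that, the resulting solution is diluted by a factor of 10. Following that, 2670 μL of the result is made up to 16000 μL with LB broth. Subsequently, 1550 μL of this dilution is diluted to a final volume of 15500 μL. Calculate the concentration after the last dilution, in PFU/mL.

547 PFU/mL

Overall dilution factor = 4.995 × 20.05 × 6 × 10 × 5.993 × 10 = 3.60 × 10⁵.
1.97 × 10⁸ PFU/mL / 3.60 × 10⁵ = 547 PFU/mL.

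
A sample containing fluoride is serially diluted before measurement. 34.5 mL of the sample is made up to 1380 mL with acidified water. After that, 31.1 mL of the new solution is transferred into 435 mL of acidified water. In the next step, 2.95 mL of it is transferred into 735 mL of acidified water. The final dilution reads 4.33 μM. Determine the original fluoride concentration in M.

Overall dilution factor = 40 × 14.99 × 250.2 = 1.50 × 10⁵.
Original = 4.33 μM × 1.50 × 10⁵ = 6.49 × 10⁵ μM = 0.649 M.

0.649 M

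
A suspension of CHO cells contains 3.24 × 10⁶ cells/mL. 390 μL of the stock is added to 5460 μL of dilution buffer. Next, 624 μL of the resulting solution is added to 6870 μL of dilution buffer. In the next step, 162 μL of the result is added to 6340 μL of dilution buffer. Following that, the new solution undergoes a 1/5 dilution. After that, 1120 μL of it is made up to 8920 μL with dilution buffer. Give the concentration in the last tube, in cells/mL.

Overall dilution factor = 15 × 12.01 × 40.14 × 5 × 7.964 = 2.88 × 10⁵.
3.24 × 10⁶ cells/mL / 2.88 × 10⁵ = 11.3 cells/mL.

11.3 cells/mL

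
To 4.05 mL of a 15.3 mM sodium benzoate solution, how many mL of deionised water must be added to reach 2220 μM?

23.9 mL

2220 μM = 2.22 mM.
V₂ = C₁V₁/C₂ = 15.3 × 4.05 / 2.22 = 27.9 mL.
Diluent to add = V₂ − V₁ = 27.9 − 4.05 = 23.9 mL.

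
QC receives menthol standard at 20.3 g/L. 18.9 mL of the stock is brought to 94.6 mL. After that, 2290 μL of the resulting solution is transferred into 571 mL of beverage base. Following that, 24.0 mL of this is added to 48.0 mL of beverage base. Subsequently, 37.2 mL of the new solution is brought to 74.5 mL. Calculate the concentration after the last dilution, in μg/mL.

Overall dilution factor = 5.005 × 250.3 × 3 × 2.003 = 7528.
20.3 g/L / 7528 = 2.70 × 10⁻³ g/L = 2.70 μg/mL.

2.70 μg/mL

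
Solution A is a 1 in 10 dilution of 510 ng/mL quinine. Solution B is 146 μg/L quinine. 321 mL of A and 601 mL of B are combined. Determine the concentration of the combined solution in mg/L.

0.113 mg/L

C_A = 510 ng/mL / 10 = 51.0 ng/mL.
C_B = 146 μg/L = 146 ng/mL.
C_mix = (C_A·V_A + C_B·V_B)/(V_A + V_B) = (51.0×321 + 146×601) / 922.0 = 113 ng/mL = 0.113 mg/L.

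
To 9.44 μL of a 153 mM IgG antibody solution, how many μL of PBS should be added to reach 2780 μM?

2780 μM = 2.78 mM.
V₂ = C₁V₁/C₂ = 153 × 9.44 / 2.78 = 520 μL.
Diluent to add = V₂ − V₁ = 520 − 9.44 = 510 μL.

510 μL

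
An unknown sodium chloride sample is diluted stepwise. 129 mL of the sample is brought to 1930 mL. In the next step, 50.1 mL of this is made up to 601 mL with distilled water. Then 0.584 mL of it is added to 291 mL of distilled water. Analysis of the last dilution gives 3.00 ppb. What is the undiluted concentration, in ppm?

269 ppm

Overall dilution factor = 14.96 × 12.00 × 499.3 = 8.96 × 10⁴.
Original = 3.00 ppb × 8.96 × 10⁴ = 2.69 × 10⁵ ppb = 269 ppm.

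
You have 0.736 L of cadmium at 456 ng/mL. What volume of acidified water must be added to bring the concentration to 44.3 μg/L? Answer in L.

44.3 μg/L = 44.3 ng/mL.
V₂ = C₁V₁/C₂ = 456 × 0.736 / 44.3 = 7.58 L.
Diluent to add = V₂ − V₁ = 7.58 − 0.736 = 6.84 L.

6.84 L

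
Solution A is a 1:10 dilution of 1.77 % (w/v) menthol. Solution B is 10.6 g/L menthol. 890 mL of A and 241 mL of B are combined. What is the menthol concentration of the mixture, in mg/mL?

3.65 mg/mL

C_A = 1.77 % (w/v) / 10 = 0.177 % (w/v).
C_B = 10.6 g/L = 1.06 % (w/v).
C_mix = (C_A·V_A + C_B·V_B)/(V_A + V_B) = (0.177×890 + 1.06×241) / 1131 = 0.365 % (w/v) = 3.65 mg/mL.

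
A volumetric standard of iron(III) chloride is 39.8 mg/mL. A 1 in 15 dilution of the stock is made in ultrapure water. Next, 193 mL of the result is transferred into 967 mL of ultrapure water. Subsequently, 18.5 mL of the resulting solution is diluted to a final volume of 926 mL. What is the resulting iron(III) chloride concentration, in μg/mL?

8.82 μg/mL

Overall dilution factor = 15 × 6.010 × 50.05 = 4513.
39.8 mg/mL / 4513 = 8.82 × 10⁻³ mg/mL = 8.82 μg/mL.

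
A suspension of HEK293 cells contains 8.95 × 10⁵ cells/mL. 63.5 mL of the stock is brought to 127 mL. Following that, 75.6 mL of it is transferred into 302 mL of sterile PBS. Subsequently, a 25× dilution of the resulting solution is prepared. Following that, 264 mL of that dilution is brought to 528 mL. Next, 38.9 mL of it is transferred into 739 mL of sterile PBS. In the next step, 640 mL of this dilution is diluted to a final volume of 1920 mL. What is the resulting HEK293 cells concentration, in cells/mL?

Overall dilution factor = 2 × 4.995 × 25 × 2 × 20.00 × 3 = 3.00 × 10⁴.
8.95 × 10⁵ cells/mL / 3.00 × 10⁴ = 29.9 cells/mL.

29.9 cells/mL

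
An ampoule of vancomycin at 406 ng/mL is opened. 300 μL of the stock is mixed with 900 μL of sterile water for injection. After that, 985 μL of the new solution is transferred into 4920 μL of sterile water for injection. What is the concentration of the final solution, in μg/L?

Overall dilution factor = 4 × 5.995 = 24.0.
406 ng/mL / 24.0 = 16.9 ng/mL = 16.9 μg/L.

16.9 μg/L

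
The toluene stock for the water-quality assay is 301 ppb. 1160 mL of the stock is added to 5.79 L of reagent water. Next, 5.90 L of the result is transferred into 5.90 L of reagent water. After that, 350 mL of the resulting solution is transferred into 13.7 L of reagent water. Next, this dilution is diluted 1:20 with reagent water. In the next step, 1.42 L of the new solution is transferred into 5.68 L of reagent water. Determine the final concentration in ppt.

6.26 ppt

Overall dilution factor = 5.991 × 2 × 40.14 × 20 × 5 = 4.81 × 10⁴.
301 ppb / 4.81 × 10⁴ = 6.26 × 10⁻³ ppb = 6.26 ppt.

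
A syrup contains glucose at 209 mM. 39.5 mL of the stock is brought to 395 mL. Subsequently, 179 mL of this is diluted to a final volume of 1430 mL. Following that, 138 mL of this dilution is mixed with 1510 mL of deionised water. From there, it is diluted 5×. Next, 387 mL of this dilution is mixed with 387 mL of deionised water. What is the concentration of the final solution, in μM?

Overall dilution factor = 10 × 7.989 × 11.94 × 5 × 2 = 9540.
209 mM / 9540 = 0.0219 mM = 21.9 μM.

21.9 μM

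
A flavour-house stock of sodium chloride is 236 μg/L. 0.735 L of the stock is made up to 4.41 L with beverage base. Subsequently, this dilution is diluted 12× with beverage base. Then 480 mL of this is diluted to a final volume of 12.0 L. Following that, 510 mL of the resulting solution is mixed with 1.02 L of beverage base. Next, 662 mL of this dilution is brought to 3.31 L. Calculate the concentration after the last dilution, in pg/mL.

8.74 pg/mL

Overall dilution factor = 6 × 12 × 25 × 3 × 5 = 2.70 × 10⁴.
236 μg/L / 2.70 × 10⁴ = 8.74 × 10⁻³ μg/L = 8.74 pg/mL.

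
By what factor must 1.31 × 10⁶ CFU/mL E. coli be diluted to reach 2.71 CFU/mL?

Factor = C₀/C_target = 1.31 × 10⁶ CFU/mL / 2.71 CFU/mL = 4.83 × 10⁵.

4.83 × 10⁵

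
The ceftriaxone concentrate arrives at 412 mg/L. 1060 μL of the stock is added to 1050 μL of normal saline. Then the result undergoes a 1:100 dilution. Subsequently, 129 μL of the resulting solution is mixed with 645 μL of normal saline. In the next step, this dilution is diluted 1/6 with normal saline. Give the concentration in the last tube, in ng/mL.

Overall dilution factor = 1.991 × 100 × 6 × 6 = 7166.
412 mg/L / 7166 = 0.0575 mg/L = 57.5 ng/mL.

57.5 ng/mL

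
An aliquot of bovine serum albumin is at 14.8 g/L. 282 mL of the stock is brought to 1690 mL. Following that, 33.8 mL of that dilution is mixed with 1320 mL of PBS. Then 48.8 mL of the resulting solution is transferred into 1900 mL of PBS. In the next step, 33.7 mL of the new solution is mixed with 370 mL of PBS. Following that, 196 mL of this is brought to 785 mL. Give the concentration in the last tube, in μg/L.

32.2 μg/L

Overall dilution factor = 5.993 × 40.05 × 39.93 × 11.98 × 4.005 = 4.60 × 10⁵.
14.8 g/L / 4.60 × 10⁵ = 3.22 × 10⁻⁵ g/L = 32.2 μg/L.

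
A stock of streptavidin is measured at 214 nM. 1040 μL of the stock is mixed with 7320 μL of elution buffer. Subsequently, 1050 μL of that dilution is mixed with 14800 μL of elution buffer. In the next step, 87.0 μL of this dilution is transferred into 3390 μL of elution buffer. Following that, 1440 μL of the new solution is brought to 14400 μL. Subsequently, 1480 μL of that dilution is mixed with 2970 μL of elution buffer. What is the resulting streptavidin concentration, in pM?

1.47 pM

Overall dilution factor = 8.038 × 15.10 × 39.97 × 10 × 3.007 = 1.46 × 10⁵.
214 nM / 1.46 × 10⁵ = 1.47 × 10⁻³ nM = 1.47 pM.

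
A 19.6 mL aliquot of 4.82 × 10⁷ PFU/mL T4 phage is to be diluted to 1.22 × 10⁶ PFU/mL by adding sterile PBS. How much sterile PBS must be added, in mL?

755 mL

V₂ = C₁V₁/C₂ = 4.82 × 10⁷ × 19.6 / 1.22 × 10⁶ = 774 mL.
Diluent to add = V₂ − V₁ = 774 − 19.6 = 755 mL.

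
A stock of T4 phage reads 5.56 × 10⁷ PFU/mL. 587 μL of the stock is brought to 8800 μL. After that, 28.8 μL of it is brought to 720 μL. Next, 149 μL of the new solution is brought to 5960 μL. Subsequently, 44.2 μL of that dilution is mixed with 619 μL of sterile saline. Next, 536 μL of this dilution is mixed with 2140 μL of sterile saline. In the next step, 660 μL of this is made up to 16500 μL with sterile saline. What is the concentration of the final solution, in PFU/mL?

Overall dilution factor = 14.99 × 25 × 40 × 15.00 × 4.993 × 25 = 2.81 × 10⁷.
5.56 × 10⁷ PFU/mL / 2.81 × 10⁷ = 1.98 PFU/mL.

1.98 PFU/mL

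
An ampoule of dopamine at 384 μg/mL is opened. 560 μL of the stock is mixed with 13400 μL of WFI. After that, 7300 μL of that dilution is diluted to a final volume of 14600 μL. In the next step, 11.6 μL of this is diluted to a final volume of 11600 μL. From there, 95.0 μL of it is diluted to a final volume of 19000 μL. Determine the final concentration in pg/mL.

38.5 pg/mL

Overall dilution factor = 24.93 × 2 × 1000 × 200 = 9.97 × 10⁶.
384 μg/mL / 9.97 × 10⁶ = 3.85 × 10⁻⁵ μg/mL = 38.5 pg/mL.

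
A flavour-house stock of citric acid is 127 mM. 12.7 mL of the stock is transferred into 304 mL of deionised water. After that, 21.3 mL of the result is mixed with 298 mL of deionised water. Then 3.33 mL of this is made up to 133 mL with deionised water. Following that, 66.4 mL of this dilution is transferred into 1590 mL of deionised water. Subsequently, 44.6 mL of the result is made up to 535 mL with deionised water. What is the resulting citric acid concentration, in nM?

Overall dilution factor = 24.94 × 14.99 × 39.94 × 24.95 × 12.00 = 4.47 × 10⁶.
127 mM / 4.47 × 10⁶ = 2.84 × 10⁻⁵ mM = 28.4 nM.

28.4 nM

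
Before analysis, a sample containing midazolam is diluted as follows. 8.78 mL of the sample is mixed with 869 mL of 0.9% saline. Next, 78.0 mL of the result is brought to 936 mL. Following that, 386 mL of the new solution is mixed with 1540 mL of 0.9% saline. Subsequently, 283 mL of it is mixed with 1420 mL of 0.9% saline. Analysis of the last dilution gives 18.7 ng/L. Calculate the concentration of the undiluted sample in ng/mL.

Overall dilution factor = 99.97 × 12 × 4.990 × 6.018 = 3.60 × 10⁴.
Original = 18.7 ng/L × 3.60 × 10⁴ = 6.74 × 10⁵ ng/L = 674 ng/mL.

674 ng/mL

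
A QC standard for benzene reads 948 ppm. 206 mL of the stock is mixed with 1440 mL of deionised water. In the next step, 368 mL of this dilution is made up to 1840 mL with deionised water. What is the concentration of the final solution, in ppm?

Overall dilution factor = 7.990 × 5 = 40.0.
948 ppm / 40.0 = 23.7 ppm.

23.7 ppm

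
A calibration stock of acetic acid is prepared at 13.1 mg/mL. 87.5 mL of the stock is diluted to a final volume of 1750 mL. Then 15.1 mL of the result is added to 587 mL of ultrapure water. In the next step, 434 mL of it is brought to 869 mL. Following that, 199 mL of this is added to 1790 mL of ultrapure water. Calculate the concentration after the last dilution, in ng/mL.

821 ng/mL

Overall dilution factor = 20 × 39.87 × 2.002 × 9.995 = 1.60 × 10⁴.
13.1 mg/mL / 1.60 × 10⁴ = 8.21 × 10⁻⁴ mg/mL = 821 ng/mL.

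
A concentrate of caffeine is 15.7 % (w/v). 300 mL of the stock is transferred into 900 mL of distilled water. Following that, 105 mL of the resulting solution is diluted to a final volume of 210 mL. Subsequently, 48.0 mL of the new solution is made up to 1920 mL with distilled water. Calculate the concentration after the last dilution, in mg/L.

Overall dilution factor = 4 × 2 × 40 = 320.
15.7 % (w/v) / 320 = 0.0491 % (w/v) = 491 mg/L.

491 mg/L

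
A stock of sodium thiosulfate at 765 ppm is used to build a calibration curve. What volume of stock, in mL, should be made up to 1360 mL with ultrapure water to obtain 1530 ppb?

1530 ppb = 1.53 ppm.
V₁ = C₂V₂/C₁ = 1.53 × 1360 / 765 = 2.72 mL.

2.72 mL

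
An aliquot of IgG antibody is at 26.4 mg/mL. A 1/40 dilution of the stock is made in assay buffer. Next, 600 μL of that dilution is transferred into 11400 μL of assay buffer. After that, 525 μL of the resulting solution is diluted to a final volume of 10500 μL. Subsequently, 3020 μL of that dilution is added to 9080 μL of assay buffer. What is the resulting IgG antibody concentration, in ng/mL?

412 ng/mL

Overall dilution factor = 40 × 20 × 20 × 4.007 = 6.41 × 10⁴.
26.4 mg/mL / 6.41 × 10⁴ = 4.12 × 10⁻⁴ mg/mL = 412 ng/mL.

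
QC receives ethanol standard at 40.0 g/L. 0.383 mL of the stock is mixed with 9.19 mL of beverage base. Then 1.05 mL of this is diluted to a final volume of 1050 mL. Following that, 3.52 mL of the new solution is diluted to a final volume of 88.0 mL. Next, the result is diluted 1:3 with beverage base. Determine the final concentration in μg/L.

21.3 μg/L

Overall dilution factor = 24.99 × 1000 × 25 × 3 = 1.87 × 10⁶.
40.0 g/L / 1.87 × 10⁶ = 2.13 × 10⁻⁵ g/L = 21.3 μg/L.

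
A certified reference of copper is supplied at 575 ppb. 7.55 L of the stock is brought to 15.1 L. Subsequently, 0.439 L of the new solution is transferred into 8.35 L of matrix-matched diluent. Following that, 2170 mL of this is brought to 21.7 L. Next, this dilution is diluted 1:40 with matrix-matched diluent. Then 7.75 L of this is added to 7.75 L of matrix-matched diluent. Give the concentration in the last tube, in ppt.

Overall dilution factor = 2 × 20.02 × 10 × 40 × 2 = 3.20 × 10⁴.
575 ppb / 3.20 × 10⁴ = 0.0180 ppb = 18.0 ppt.

18.0 ppt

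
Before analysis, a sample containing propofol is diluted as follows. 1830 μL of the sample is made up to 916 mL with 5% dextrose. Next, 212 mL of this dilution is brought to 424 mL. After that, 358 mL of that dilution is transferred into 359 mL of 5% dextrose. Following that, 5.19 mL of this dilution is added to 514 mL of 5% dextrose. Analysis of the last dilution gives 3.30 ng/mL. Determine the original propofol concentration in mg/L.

662 mg/L

Overall dilution factor = 500.5 × 2 × 2.003 × 100.0 = 2.01 × 10⁵.
Original = 3.30 ng/mL × 2.01 × 10⁵ = 6.62 × 10⁵ ng/mL = 662 mg/L.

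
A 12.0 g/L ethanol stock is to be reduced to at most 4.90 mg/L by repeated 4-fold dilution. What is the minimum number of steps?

6

Need 4ⁿ ≥ 2449, so n ≥ log(2449)/log(4) = 5.63.
Minimum whole steps: n = 6.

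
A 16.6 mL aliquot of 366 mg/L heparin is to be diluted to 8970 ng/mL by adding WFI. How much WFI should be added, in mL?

8970 ng/mL = 8.97 mg/L.
V₂ = C₁V₁/C₂ = 366 × 16.6 / 8.97 = 677 mL.
Diluent to add = V₂ − V₁ = 677 − 16.6 = 661 mL.

661 mL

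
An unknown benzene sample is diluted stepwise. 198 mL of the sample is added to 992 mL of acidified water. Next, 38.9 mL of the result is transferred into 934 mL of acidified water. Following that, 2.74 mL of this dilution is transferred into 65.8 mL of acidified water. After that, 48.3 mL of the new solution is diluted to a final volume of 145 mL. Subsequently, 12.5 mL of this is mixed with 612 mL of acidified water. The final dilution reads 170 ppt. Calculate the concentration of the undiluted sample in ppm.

Overall dilution factor = 6.010 × 25.01 × 25.01 × 3.002 × 49.96 = 5.64 × 10⁵.
Original = 170 ppt × 5.64 × 10⁵ = 9.59 × 10⁷ ppt = 95.9 ppm.

95.9 ppm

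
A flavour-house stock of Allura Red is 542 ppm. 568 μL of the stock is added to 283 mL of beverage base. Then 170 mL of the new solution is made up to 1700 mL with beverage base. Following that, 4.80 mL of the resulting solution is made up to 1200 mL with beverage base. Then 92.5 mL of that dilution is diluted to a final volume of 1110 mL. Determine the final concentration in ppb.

Overall dilution factor = 499.2 × 10 × 250 × 12 = 1.50 × 10⁷.
542 ppm / 1.50 × 10⁷ = 3.62 × 10⁻⁵ ppm = 0.0362 ppb.

0.0362 ppb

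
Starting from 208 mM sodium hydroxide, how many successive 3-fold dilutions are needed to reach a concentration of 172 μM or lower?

Need 3ⁿ ≥ 1209, so n ≥ log(1209)/log(3) = 6.46.
Minimum whole steps: n = 7.

7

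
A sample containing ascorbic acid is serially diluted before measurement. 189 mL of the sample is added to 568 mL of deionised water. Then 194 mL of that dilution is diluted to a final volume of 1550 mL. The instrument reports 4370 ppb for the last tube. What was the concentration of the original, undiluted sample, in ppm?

140 ppm

Overall dilution factor = 4.005 × 7.990 = 32.0.
Original = 4370 ppb × 32.0 = 1.40 × 10⁵ ppb = 140 ppm.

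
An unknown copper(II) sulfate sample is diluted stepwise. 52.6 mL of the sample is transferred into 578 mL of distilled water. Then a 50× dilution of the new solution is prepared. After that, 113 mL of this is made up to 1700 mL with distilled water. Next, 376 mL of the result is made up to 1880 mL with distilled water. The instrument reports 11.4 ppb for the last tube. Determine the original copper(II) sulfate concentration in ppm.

Overall dilution factor = 11.99 × 50 × 15.04 × 5 = 4.51 × 10⁴.
Original = 11.4 ppb × 4.51 × 10⁴ = 5.14 × 10⁵ ppb = 514 ppm.

514 ppm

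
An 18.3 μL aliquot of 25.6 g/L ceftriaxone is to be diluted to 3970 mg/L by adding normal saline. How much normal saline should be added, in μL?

3970 mg/L = 3.97 g/L.
V₂ = C₁V₁/C₂ = 25.6 × 18.3 / 3.97 = 118 μL.
Diluent to add = V₂ − V₁ = 118 − 18.3 = 99.7 μL.

99.7 μL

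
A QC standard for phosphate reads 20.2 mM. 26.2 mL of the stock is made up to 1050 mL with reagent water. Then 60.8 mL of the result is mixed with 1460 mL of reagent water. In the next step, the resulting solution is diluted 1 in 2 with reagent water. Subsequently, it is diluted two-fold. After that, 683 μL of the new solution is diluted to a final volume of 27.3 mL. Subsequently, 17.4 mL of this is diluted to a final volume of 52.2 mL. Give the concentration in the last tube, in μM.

0.0420 μM

Overall dilution factor = 40.08 × 25.01 × 2 × 2 × 39.97 × 3 = 4.81 × 10⁵.
20.2 mM / 4.81 × 10⁵ = 4.20 × 10⁻⁵ mM = 0.0420 μM.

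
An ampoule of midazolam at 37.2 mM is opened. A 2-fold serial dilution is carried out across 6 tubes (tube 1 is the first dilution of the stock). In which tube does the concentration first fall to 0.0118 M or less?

tube 2

Tube n has concentration 37.2 mM / 2ⁿ.
Need 2ⁿ ≥ 37.2 mM / 0.0118 M = 3.15, so n ≥ 1.66.
First such tube: n = 2.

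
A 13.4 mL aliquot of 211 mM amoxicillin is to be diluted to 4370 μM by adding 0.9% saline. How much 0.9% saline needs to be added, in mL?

4370 μM = 4.37 mM.
V₂ = C₁V₁/C₂ = 211 × 13.4 / 4.37 = 647 mL.
Diluent to add = V₂ − V₁ = 647 − 13.4 = 634 mL.

634 mL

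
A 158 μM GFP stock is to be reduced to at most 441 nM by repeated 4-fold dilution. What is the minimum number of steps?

Need 4ⁿ ≥ 358, so n ≥ log(358)/log(4) = 4.24.
Minimum whole steps: n = 5.

5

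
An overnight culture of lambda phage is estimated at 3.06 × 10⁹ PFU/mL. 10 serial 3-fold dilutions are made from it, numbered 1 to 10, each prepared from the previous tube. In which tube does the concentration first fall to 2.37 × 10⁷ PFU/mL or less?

tube 5

Tube n has concentration 3.06 × 10⁹ PFU/mL / 3ⁿ.
Need 3ⁿ ≥ 3.06 × 10⁹ PFU/mL / 2.37 × 10⁷ PFU/mL = 129, so n ≥ 4.42.
First such tube: n = 5.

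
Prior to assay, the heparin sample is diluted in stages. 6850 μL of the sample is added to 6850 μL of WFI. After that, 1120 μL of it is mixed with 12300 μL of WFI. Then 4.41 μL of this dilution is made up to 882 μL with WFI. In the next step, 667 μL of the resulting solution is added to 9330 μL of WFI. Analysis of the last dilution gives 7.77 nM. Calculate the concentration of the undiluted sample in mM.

Overall dilution factor = 2 × 11.98 × 200 × 14.99 = 7.18 × 10⁴.
Original = 7.77 nM × 7.18 × 10⁴ = 5.58 × 10⁵ nM = 0.558 mM.

0.558 mM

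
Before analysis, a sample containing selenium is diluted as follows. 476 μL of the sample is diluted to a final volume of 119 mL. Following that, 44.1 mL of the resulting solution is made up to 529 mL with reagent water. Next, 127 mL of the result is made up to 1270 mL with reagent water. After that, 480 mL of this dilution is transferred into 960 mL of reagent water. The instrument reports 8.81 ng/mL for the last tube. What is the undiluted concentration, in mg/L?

793 mg/L

Overall dilution factor = 250 × 12.00 × 10 × 3 = 9.00 × 10⁴.
Original = 8.81 ng/mL × 9.00 × 10⁴ = 7.93 × 10⁵ ng/mL = 793 mg/L.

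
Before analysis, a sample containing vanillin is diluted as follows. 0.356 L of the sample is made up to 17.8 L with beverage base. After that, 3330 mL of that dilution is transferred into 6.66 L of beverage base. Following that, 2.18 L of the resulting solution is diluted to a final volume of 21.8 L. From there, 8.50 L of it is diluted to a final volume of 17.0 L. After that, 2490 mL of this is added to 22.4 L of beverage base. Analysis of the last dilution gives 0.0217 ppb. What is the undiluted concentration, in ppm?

0.651 ppm

Overall dilution factor = 50 × 3 × 10 × 2 × 9.996 = 3.00 × 10⁴.
Original = 0.0217 ppb × 3.00 × 10⁴ = 651 ppb = 0.651 ppm.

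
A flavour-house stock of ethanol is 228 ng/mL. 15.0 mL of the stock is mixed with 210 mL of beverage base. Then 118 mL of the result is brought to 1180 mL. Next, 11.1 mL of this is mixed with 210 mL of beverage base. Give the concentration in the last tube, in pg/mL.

Overall dilution factor = 15 × 10 × 19.92 = 2988.
228 ng/mL / 2988 = 0.0763 ng/mL = 76.3 pg/mL.

76.3 pg/mL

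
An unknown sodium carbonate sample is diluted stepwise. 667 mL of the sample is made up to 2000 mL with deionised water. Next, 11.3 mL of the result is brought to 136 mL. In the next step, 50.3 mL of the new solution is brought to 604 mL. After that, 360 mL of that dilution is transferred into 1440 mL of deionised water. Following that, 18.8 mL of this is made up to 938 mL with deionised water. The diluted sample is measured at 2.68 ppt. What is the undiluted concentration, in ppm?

Overall dilution factor = 2.999 × 12.04 × 12.01 × 5 × 49.89 = 1.08 × 10⁵.
Original = 2.68 ppt × 1.08 × 10⁵ = 2.90 × 10⁵ ppt = 0.290 ppm.

0.290 ppm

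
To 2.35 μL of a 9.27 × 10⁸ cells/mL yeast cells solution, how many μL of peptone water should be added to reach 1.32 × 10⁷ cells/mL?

V₂ = C₁V₁/C₂ = 9.27 × 10⁸ × 2.35 / 1.32 × 10⁷ = 165 μL.
Diluent to add = V₂ − V₁ = 165 − 2.35 = 163 μL.

163 μL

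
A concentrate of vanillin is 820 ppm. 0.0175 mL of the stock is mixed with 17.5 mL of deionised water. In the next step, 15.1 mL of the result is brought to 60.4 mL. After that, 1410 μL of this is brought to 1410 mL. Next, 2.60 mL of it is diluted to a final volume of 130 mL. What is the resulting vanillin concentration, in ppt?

4.10 ppt

Overall dilution factor = 1001 × 4 × 1000 × 50 = 2.00 × 10⁸.
820 ppm / 2.00 × 10⁸ = 4.10 × 10⁻⁶ ppm = 4.10 ppt.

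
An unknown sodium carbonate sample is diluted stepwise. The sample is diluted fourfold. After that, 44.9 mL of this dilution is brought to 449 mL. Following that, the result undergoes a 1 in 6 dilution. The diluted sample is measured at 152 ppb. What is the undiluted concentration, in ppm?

Overall dilution factor = 4 × 10 × 6 = 240.
Original = 152 ppb × 240 = 3.65 × 10⁴ ppb = 36.5 ppm.

36.5 ppm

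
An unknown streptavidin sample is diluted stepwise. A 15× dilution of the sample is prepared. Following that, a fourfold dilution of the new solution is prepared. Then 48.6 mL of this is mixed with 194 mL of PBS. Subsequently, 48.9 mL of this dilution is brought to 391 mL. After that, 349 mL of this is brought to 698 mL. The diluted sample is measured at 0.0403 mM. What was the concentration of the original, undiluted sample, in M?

Overall dilution factor = 15 × 4 × 4.992 × 7.996 × 2 = 4790.
Original = 0.0403 mM × 4790 = 193 mM = 0.193 M.

0.193 M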